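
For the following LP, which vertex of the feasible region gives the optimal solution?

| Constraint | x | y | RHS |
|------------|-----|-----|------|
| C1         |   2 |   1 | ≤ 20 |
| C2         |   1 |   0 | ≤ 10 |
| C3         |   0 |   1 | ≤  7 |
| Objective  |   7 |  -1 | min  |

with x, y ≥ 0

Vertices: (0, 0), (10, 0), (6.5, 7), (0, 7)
(0, 7) with z = -7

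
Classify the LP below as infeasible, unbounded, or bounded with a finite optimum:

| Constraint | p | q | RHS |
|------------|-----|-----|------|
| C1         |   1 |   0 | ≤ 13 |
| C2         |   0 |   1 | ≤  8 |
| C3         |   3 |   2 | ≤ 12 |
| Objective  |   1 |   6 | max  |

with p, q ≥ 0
The point (0, 6) satisfies every constraint, so the LP is feasible; the constraints give p ≤ 13 and q ≤ 8, which with p, q ≥ 0 keep the feasible region inside a bounded box. A feasible, bounded LP attains a finite optimum at a vertex.

Evaluating z = p + 6q at each vertex:
  (0, 0): z = 0
  (4, 0): z = 4
  (0, 6): z = 36

Bounded optimum: z* = 36 at (0, 6).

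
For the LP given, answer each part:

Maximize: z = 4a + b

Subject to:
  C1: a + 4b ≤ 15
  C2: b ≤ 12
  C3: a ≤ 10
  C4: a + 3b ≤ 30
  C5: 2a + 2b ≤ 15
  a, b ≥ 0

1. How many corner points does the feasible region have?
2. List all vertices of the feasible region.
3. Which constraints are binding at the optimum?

1. 4
2. (0, 0), (7.5, 0), (5, 2.5), (0, 3.75)
3. C5, b ≥ 0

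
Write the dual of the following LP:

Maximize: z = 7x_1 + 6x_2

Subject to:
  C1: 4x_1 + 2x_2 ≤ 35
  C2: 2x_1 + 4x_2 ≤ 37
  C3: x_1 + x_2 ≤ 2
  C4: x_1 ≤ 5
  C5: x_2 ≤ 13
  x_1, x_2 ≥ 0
Minimize: z = 35y1 + 37y2 + 2y3 + 5y4 + 13y5

Subject to:
  C1: -4y1 - 2y2 - y3 - y4 ≤ -7
  C2: -2y1 - 4y2 - y3 - y5 ≤ -6
  y1, y2, y3, y4, y5 ≥ 0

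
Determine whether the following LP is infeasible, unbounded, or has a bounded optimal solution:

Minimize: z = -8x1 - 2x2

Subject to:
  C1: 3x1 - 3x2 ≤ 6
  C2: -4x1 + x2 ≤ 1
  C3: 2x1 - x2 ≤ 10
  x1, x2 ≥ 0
Feasible point: (0, 0) satisfies every constraint, so the LP is feasible.
Direction d = (1, 4): for each constraint row a, a·d ≤ 0 —
  (3)(1) + (-3)(4) = -9 ≤ 0
  (-4)(1) + (1)(4) = 0 ≤ 0
  (2)(1) + (-1)(4) = -2 ≤ 0
and d ≥ 0, so (0, 0) + t·d stays feasible for every t ≥ 0. Along this ray z = -8x1 - 2x2 changes by -16 per unit t, so z → −∞.

Unbounded: there is a feasible ray along which z → −∞.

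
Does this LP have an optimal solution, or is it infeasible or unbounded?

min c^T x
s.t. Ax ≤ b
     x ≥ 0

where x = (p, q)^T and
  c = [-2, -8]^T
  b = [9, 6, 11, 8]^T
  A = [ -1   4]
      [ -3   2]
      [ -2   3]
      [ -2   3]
Feasible point: (0, 0) satisfies every constraint, so the LP is feasible.
Direction d = (1, 0): for each constraint row a, a·d ≤ 0 —
  (-1)(1) + (4)(0) = -1 ≤ 0
  (-3)(1) + (2)(0) = -3 ≤ 0
  (-2)(1) + (3)(0) = -2 ≤ 0
  (-2)(1) + (3)(0) = -2 ≤ 0
and d ≥ 0, so (0, 0) + t·d stays feasible for every t ≥ 0. Along this ray z = -2p - 8q changes by -2 per unit t, so z → −∞.

Unbounded: there is a feasible ray along which z → −∞.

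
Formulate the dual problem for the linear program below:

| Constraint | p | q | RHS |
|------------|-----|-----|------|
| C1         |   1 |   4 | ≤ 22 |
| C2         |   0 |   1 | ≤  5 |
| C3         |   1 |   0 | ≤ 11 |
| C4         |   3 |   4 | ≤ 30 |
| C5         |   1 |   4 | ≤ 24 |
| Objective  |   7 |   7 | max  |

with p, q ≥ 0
Minimize: z = 22y1 + 5y2 + 11y3 + 30y4 + 24y5

Subject to:
  C1: -y1 - y3 - 3y4 - y5 ≤ -7
  C2: -4y1 - y2 - 4y4 - 4y5 ≤ -7
  y1, y2, y3, y4, y5 ≥ 0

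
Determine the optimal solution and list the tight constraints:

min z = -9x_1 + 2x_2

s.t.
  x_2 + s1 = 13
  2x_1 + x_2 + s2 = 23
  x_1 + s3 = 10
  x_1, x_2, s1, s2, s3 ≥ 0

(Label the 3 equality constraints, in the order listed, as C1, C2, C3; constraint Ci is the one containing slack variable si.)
Optimal: x_1 = 10, x_2 = 0
Binding: C3, x_2 ≥ 0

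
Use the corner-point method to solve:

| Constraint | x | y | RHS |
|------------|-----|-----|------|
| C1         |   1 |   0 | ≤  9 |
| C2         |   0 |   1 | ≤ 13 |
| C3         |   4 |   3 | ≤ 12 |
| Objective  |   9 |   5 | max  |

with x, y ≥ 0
Each vertex is the intersection of two constraint boundaries that also satisfies all remaining constraints:
  x = 0 and y = 0 → (0, 0)
  4x + 3y = 12 and y = 0 → (3, 0)
  4x + 3y = 12 and x = 0 → (0, 4)

Evaluating z = 9x + 5y at each vertex:
  (0, 0): z = 0
  (3, 0): z = 27
  (0, 4): z = 20

The maximum is at (3, 0) with z = 27.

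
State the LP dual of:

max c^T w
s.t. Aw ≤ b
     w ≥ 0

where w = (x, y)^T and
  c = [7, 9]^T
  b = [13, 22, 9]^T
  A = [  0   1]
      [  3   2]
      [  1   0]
Minimize: z = 13y1 + 22y2 + 9y3

Subject to:
  C1: -3y2 - y3 ≤ -7
  C2: -y1 - 2y2 ≤ -9
  y1, y2, y3 ≥ 0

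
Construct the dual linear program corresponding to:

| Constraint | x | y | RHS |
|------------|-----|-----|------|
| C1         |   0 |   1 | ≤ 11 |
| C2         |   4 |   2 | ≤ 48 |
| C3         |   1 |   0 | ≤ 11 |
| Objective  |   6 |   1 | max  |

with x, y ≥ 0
Minimize: z = 11y1 + 48y2 + 11y3

Subject to:
  C1: -4y2 - y3 ≤ -6
  C2: -y1 - 2y2 ≤ -1
  y1, y2, y3 ≥ 0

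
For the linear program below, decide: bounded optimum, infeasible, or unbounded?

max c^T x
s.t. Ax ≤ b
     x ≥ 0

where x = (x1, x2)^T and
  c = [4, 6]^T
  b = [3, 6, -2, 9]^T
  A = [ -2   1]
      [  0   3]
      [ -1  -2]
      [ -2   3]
Feasible point: (0, 1) satisfies every constraint, so the LP is feasible.
Direction d = (1, 0): for each constraint row a, a·d ≤ 0 —
  (-2)(1) + (1)(0) = -2 ≤ 0
  (0)(1) + (3)(0) = 0 ≤ 0
  (-1)(1) + (-2)(0) = -1 ≤ 0
  (-2)(1) + (3)(0) = -2 ≤ 0
and d ≥ 0, so (0, 1) + t·d stays feasible for every t ≥ 0. Along this ray z = 4x1 + 6x2 changes by 4 per unit t, so z → +∞.

Unbounded — the objective can increase without bound over the feasible region.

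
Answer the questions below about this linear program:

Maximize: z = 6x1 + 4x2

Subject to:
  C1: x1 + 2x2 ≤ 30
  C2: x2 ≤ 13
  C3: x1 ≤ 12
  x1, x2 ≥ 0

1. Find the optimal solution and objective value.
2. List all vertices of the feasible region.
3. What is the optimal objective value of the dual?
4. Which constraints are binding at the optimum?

1. x1 = 12, x2 = 9, z = 108
2. (0, 0), (12, 0), (12, 9), (4, 13), (0, 13)
3. 108 (by strong duality, equal to the primal optimum)
4. C1, C3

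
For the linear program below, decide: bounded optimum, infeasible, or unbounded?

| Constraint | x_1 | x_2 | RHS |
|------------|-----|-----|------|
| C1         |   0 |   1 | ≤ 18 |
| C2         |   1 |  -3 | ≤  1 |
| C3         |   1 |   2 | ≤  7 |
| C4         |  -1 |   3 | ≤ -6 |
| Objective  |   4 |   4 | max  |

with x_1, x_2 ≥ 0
C2 requires x_1 - 3x_2 ≤ 1, while C4 (-x_1 + 3x_2 ≤ -6) is equivalent to x_1 - 3x_2 ≥ 6. Together they would need 6 ≤ x_1 - 3x_2 ≤ 1, which is impossible since 6 > 1. No point satisfies all constraints.

Infeasible — the constraint set is empty.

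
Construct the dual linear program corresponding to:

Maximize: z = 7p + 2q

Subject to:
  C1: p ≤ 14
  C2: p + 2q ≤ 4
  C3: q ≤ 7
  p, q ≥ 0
Minimize: z = 14y1 + 4y2 + 7y3

Subject to:
  C1: -y1 - y2 ≤ -7
  C2: -2y2 - y3 ≤ -2
  y1, y2, y3 ≥ 0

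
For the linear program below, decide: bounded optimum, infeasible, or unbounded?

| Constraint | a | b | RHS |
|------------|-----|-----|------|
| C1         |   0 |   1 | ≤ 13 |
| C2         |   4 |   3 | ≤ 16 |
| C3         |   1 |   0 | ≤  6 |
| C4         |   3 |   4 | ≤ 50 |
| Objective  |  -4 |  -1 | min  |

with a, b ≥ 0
The point (4, 0) satisfies every constraint, so the LP is feasible; the constraints give a ≤ 6 and b ≤ 13, which with a, b ≥ 0 keep the feasible region inside a bounded box. A feasible, bounded LP attains a finite optimum at a vertex.

Bounded optimum: z* = -16 at (4, 0).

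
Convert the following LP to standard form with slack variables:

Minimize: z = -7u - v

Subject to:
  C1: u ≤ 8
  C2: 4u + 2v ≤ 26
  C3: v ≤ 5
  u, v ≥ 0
min z = -7u - v

s.t.
  u + s1 = 8
  4u + 2v + s2 = 26
  v + s3 = 5
  u, v, s1, s2, s3 ≥ 0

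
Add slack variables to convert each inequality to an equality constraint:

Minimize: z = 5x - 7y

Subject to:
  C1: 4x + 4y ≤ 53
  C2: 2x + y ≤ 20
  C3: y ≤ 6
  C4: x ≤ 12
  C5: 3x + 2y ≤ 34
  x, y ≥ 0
min z = 5x - 7y

s.t.
  4x + 4y + s1 = 53
  2x + y + s2 = 20
  y + s3 = 6
  x + s4 = 12
  3x + 2y + s5 = 34
  x, y, s1, s2, s3, s4, s5 ≥ 0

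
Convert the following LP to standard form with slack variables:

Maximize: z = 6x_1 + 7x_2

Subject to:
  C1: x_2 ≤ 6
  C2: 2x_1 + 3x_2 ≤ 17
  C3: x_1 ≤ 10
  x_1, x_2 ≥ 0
max z = 6x_1 + 7x_2

s.t.
  x_2 + s1 = 6
  2x_1 + 3x_2 + s2 = 17
  x_1 + s3 = 10
  x_1, x_2, s1, s2, s3 ≥ 0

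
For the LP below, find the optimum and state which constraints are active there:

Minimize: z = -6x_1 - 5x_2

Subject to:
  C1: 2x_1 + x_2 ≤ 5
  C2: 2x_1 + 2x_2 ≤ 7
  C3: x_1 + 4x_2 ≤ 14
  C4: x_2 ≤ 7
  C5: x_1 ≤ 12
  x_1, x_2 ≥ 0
Optimal: x_1 = 1.5, x_2 = 2
Binding: C1, C2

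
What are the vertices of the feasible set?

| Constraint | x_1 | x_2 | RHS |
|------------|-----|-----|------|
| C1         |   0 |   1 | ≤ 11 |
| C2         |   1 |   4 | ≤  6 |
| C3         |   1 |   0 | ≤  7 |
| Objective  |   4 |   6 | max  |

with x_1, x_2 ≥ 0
Each vertex is the intersection of two constraint boundaries that also satisfies all remaining constraints:
  x_1 = 0 and x_2 = 0 → (0, 0)
  x_1 + 4x_2 = 6 and x_2 = 0 → (6, 0)
  x_1 + 4x_2 = 6 and x_1 = 0 → (0, 1.5)

Vertices: (0, 0), (6, 0), (0, 1.5)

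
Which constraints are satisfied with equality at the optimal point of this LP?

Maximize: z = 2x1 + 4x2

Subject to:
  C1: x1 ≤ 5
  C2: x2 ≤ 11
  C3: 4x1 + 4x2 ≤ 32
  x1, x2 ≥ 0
Optimal: x1 = 0, x2 = 8
Slack at optimum:
  C1: slack = 5
  C2: slack = 3
  C3: slack = 0 (binding)
  x1 ≥ 0: x1 = 0 (binding)
  x2 ≥ 0: x2 = 8
Binding constraints: C3, x1 ≥ 0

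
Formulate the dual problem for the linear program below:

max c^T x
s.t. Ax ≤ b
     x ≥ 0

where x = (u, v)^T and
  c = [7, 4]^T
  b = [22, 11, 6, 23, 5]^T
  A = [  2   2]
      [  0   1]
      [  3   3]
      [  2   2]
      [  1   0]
Minimize: z = 22y1 + 11y2 + 6y3 + 23y4 + 5y5

Subject to:
  C1: -2y1 - 3y3 - 2y4 - y5 ≤ -7
  C2: -2y1 - y2 - 3y3 - 2y4 ≤ -4
  y1, y2, y3, y4, y5 ≥ 0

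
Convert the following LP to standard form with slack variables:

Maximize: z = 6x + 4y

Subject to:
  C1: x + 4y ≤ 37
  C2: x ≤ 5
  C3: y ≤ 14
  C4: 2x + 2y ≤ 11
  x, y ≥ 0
max z = 6x + 4y

s.t.
  x + 4y + s1 = 37
  x + s2 = 5
  y + s3 = 14
  2x + 2y + s4 = 11
  x, y, s1, s2, s3, s4 ≥ 0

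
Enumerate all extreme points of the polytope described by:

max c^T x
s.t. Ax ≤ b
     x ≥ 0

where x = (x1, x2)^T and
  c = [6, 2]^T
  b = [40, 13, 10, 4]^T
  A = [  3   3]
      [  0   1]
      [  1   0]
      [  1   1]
Each vertex is the intersection of two constraint boundaries that also satisfies all remaining constraints:
  x1 = 0 and x2 = 0 → (0, 0)
  x1 + x2 = 4 and x2 = 0 → (4, 0)
  x1 + x2 = 4 and x1 = 0 → (0, 4)

Vertices: (0, 0), (4, 0), (0, 4)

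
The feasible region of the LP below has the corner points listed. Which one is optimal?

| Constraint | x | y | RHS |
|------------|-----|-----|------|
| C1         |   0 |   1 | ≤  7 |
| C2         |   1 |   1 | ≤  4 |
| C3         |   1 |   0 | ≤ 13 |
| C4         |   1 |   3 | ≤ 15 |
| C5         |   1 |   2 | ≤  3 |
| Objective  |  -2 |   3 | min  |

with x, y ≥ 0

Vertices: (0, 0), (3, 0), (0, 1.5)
Evaluating z = -2x + 3y at each vertex:
  (0, 0): z = 0
  (3, 0): z = -6
  (0, 1.5): z = 4.5

The smallest value is z = -6, attained at (3, 0).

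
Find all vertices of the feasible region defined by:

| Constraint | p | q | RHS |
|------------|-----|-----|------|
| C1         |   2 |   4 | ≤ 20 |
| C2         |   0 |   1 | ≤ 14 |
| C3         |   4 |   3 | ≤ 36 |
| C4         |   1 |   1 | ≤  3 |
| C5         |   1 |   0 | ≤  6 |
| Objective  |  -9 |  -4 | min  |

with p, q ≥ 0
Each vertex is the intersection of two constraint boundaries that also satisfies all remaining constraints:
  p = 0 and q = 0 → (0, 0)
  p + q = 3 and q = 0 → (3, 0)
  p + q = 3 and p = 0 → (0, 3)

Vertices: (0, 0), (3, 0), (0, 3)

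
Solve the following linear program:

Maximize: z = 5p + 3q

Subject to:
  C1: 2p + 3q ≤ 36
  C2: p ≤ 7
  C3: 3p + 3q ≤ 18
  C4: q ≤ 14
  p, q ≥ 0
p = 6, q = 0, z = 30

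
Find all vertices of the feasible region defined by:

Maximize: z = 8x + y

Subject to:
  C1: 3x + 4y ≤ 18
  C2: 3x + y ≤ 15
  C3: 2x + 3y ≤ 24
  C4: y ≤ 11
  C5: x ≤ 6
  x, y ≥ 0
Each vertex is the intersection of two constraint boundaries that also satisfies all remaining constraints:
  x = 0 and y = 0 → (0, 0)
  3x + y = 15 and y = 0 → (5, 0)
  3x + 4y = 18 and 3x + y = 15 → (4.667, 1)
  3x + 4y = 18 and x = 0 → (0, 4.5)

Vertices: (0, 0), (5, 0), (4.667, 1), (0, 4.5)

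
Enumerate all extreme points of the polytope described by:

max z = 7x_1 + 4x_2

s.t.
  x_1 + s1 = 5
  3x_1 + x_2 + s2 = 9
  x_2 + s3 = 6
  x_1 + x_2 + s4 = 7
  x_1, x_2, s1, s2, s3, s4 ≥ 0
Each vertex is the intersection of two constraint boundaries that also satisfies all remaining constraints:
  x_1 = 0 and x_2 = 0 → (0, 0)
  3x_1 + x_2 = 9 and x_2 = 0 → (3, 0)
  3x_1 + x_2 = 9 and x_2 = 6 → (1, 6)
  x_2 = 6 and x_1 = 0 → (0, 6)

Vertices: (0, 0), (3, 0), (1, 6), (0, 6)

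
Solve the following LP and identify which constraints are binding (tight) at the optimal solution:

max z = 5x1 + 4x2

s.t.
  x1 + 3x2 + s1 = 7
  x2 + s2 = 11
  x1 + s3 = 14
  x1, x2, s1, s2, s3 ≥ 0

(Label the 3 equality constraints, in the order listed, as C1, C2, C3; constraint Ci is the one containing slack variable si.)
Optimal: x1 = 7, x2 = 0
Binding: C1, x2 ≥ 0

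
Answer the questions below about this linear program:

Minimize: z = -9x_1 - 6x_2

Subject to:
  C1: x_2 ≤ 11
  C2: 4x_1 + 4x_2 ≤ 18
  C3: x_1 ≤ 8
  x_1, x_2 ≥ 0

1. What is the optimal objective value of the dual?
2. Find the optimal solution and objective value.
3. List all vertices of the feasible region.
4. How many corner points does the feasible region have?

1. -40.5 (by strong duality, equal to the primal optimum)
2. x_1 = 4.5, x_2 = 0, z = -40.5
3. (0, 0), (4.5, 0), (0, 4.5)
4. 3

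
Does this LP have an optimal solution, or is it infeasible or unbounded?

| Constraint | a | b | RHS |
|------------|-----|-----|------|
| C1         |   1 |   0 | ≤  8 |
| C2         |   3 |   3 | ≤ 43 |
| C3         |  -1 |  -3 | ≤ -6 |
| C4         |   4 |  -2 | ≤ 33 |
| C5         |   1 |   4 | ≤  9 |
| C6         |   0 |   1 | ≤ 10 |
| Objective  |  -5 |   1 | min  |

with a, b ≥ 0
The point (8, 0) satisfies every constraint, so the LP is feasible; the constraints give a ≤ 8 and b ≤ 10, which with a, b ≥ 0 keep the feasible region inside a bounded box. A feasible, bounded LP attains a finite optimum at a vertex.

Bounded optimum: z* = -40 at (8, 0).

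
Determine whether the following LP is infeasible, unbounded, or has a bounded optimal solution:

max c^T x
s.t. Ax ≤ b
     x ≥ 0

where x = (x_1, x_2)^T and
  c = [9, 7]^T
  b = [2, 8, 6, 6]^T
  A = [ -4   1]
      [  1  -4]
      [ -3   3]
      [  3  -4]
Feasible point: (0, 0) satisfies every constraint, so the LP is feasible.
Direction d = (1, 1): for each constraint row a, a·d ≤ 0 —
  (-4)(1) + (1)(1) = -3 ≤ 0
  (1)(1) + (-4)(1) = -3 ≤ 0
  (-3)(1) + (3)(1) = 0 ≤ 0
  (3)(1) + (-4)(1) = -1 ≤ 0
and d ≥ 0, so (0, 0) + t·d stays feasible for every t ≥ 0. Along this ray z = 9x_1 + 7x_2 changes by 16 per unit t, so z → +∞.

Unbounded — the objective can increase without bound over the feasible region.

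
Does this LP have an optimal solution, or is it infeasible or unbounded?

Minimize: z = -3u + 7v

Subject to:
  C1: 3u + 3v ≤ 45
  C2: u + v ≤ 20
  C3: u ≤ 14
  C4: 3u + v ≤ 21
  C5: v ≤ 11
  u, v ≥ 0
The point (7, 0) satisfies every constraint, so the LP is feasible; the constraints give u ≤ 14 and v ≤ 11, which with u, v ≥ 0 keep the feasible region inside a bounded box. A feasible, bounded LP attains a finite optimum at a vertex.

Evaluating z = -3u + 7v at each vertex:
  (0, 0): z = 0
  (7, 0): z = -21
  (3.333, 11): z = 67
  (0, 11): z = 77

Bounded optimum: z* = -21 at (7, 0).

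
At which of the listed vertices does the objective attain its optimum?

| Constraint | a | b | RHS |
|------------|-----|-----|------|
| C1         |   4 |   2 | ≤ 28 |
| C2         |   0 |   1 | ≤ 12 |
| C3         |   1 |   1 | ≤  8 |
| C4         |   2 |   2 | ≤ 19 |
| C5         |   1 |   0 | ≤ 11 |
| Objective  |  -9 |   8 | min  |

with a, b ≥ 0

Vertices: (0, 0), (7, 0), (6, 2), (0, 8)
(7, 0) with z = -63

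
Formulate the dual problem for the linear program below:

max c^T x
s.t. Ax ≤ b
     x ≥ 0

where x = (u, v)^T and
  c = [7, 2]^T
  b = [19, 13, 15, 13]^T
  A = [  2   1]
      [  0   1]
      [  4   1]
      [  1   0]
Minimize: z = 19y1 + 13y2 + 15y3 + 13y4

Subject to:
  C1: -2y1 - 4y3 - y4 ≤ -7
  C2: -y1 - y2 - y3 ≤ -2
  y1, y2, y3, y4 ≥ 0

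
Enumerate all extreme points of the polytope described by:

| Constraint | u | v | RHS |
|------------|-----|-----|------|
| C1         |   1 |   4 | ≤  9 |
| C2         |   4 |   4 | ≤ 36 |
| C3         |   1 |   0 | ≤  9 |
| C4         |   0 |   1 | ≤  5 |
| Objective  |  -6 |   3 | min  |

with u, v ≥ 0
Each vertex is the intersection of two constraint boundaries that also satisfies all remaining constraints:
  u = 0 and v = 0 → (0, 0)
  u + 4v = 9 and 4u + 4v = 36 → (9, 0)
  u + 4v = 9 and u = 0 → (0, 2.25)

Vertices: (0, 0), (9, 0), (0, 2.25)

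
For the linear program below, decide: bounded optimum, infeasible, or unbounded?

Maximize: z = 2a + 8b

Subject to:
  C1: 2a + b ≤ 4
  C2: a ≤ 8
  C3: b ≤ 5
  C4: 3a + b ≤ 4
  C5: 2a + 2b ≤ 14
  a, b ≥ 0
The point (0, 4) satisfies every constraint, so the LP is feasible; the constraints give a ≤ 8 and b ≤ 5, which with a, b ≥ 0 keep the feasible region inside a bounded box. A feasible, bounded LP attains a finite optimum at a vertex.

Evaluating z = 2a + 8b at each vertex:
  (0, 0): z = 0
  (1.333, 0): z = 2.667
  (0, 4): z = 32

Bounded optimum: z* = 32 at (0, 4).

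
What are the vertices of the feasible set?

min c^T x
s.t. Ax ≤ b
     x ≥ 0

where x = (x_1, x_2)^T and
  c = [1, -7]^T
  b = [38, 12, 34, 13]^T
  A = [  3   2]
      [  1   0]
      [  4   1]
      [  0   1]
Each vertex is the intersection of two constraint boundaries that also satisfies all remaining constraints:
  x_1 = 0 and x_2 = 0 → (0, 0)
  4x_1 + x_2 = 34 and x_2 = 0 → (8.5, 0)
  3x_1 + 2x_2 = 38 and 4x_1 + x_2 = 34 → (6, 10)
  3x_1 + 2x_2 = 38 and x_2 = 13 → (4, 13)
  x_2 = 13 and x_1 = 0 → (0, 13)

Vertices: (0, 0), (8.5, 0), (6, 10), (4, 13), (0, 13)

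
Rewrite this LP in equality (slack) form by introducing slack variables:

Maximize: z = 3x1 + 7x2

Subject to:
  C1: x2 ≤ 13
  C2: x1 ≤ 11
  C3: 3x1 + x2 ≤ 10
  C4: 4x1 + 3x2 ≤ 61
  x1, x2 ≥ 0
max z = 3x1 + 7x2

s.t.
  x2 + s1 = 13
  x1 + s2 = 11
  3x1 + x2 + s3 = 10
  4x1 + 3x2 + s4 = 61
  x1, x2, s1, s2, s3, s4 ≥ 0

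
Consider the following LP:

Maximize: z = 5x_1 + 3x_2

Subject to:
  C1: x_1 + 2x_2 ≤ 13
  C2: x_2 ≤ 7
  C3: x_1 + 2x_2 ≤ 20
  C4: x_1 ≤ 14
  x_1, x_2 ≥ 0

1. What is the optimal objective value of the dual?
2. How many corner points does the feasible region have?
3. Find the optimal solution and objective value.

1. 65 (by strong duality, equal to the primal optimum)
2. 3
3. x_1 = 13, x_2 = 0, z = 65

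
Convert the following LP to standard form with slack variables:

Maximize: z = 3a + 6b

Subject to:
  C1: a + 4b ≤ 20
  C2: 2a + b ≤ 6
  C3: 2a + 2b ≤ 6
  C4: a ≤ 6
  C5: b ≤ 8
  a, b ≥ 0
max z = 3a + 6b

s.t.
  a + 4b + s1 = 20
  2a + b + s2 = 6
  2a + 2b + s3 = 6
  a + s4 = 6
  b + s5 = 8
  a, b, s1, s2, s3, s4, s5 ≥ 0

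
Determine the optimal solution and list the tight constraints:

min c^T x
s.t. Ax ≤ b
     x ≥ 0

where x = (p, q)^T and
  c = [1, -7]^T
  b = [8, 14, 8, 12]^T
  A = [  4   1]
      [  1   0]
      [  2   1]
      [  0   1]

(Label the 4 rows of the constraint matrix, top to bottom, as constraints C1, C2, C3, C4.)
Optimal: p = 0, q = 8
Binding: C1, C3, p ≥ 0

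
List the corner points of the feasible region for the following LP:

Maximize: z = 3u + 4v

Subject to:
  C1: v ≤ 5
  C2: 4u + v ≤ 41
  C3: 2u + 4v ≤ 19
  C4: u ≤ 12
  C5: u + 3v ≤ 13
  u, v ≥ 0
Each vertex is the intersection of two constraint boundaries that also satisfies all remaining constraints:
  u = 0 and v = 0 → (0, 0)
  2u + 4v = 19 and v = 0 → (9.5, 0)
  2u + 4v = 19 and u + 3v = 13 → (2.5, 3.5)
  u + 3v = 13 and u = 0 → (0, 4.333)

Vertices: (0, 0), (9.5, 0), (2.5, 3.5), (0, 4.333)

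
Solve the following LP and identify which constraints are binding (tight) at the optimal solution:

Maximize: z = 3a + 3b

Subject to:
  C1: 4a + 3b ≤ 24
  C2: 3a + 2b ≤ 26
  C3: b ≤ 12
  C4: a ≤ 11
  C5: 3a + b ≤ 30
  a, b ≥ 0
Optimal: a = 0, b = 8
Slack at optimum:
  C1: slack = 0 (binding)
  C2: slack = 10
  C3: slack = 4
  C4: slack = 11
  C5: slack = 22
  a ≥ 0: a = 0 (binding)
  b ≥ 0: b = 8
Binding constraints: C1, a ≥ 0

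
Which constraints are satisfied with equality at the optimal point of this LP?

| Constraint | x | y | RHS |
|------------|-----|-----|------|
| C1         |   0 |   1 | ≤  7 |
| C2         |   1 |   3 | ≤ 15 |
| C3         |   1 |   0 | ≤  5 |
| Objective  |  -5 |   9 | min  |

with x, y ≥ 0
Optimal: x = 5, y = 0
Slack at optimum:
  C1: slack = 7
  C2: slack = 10
  C3: slack = 0 (binding)
  x ≥ 0: x = 5
  y ≥ 0: y = 0 (binding)
Binding constraints: C3, y ≥ 0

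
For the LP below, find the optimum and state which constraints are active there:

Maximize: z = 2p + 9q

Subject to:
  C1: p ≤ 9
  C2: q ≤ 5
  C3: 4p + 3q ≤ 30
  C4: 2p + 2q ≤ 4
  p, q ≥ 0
Optimal: p = 0, q = 2
Slack at optimum:
  C1: slack = 9
  C2: slack = 3
  C3: slack = 24
  C4: slack = 0 (binding)
  p ≥ 0: p = 0 (binding)
  q ≥ 0: q = 2
Binding constraints: C4, p ≥ 0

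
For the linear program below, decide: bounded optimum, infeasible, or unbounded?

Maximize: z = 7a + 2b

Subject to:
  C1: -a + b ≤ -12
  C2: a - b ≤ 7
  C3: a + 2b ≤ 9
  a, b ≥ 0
C2 requires a - b ≤ 7, while C1 (-a + b ≤ -12) is equivalent to a - b ≥ 12. Together they would need 12 ≤ a - b ≤ 7, which is impossible since 12 > 7. No point satisfies all constraints.

The feasible region is empty; the LP is infeasible.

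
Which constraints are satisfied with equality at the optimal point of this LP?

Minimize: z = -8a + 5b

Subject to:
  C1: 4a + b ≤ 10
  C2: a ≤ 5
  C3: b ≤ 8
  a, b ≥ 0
Optimal: a = 2.5, b = 0
Slack at optimum:
  C1: slack = 0 (binding)
  C2: slack = 2.5
  C3: slack = 8
  a ≥ 0: a = 2.5
  b ≥ 0: b = 0 (binding)
Binding constraints: C1, b ≥ 0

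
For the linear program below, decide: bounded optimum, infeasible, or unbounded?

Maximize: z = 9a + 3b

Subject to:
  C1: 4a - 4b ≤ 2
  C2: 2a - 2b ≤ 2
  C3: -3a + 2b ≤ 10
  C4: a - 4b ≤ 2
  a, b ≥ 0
Feasible point: (0, 0) satisfies every constraint, so the LP is feasible.
Direction d = (1, 1): for each constraint row a, a·d ≤ 0 —
  (4)(1) + (-4)(1) = 0 ≤ 0
  (2)(1) + (-2)(1) = 0 ≤ 0
  (-3)(1) + (2)(1) = -1 ≤ 0
  (1)(1) + (-4)(1) = -3 ≤ 0
and d ≥ 0, so (0, 0) + t·d stays feasible for every t ≥ 0. Along this ray z = 9a + 3b changes by 12 per unit t, so z → +∞.

The LP is unbounded; z can be made arbitrarily large.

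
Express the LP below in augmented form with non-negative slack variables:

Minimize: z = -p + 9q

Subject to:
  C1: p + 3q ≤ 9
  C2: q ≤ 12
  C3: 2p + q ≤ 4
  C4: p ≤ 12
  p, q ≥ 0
min z = -p + 9q

s.t.
  p + 3q + s1 = 9
  q + s2 = 12
  2p + q + s3 = 4
  p + s4 = 12
  p, q, s1, s2, s3, s4 ≥ 0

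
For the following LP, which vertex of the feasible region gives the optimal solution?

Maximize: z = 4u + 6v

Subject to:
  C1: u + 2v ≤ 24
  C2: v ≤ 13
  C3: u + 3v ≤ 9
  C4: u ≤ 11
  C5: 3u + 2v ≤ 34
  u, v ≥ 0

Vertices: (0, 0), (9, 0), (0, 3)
(9, 0) with z = 36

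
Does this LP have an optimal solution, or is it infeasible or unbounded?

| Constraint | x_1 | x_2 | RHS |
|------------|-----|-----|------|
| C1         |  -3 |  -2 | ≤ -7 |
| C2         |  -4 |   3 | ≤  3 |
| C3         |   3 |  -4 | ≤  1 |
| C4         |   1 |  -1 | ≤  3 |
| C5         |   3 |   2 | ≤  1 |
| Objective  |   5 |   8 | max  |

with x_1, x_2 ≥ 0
C5 requires 3x_1 + 2x_2 ≤ 1, while C1 (-3x_1 - 2x_2 ≤ -7) is equivalent to 3x_1 + 2x_2 ≥ 7. Together they would need 7 ≤ 3x_1 + 2x_2 ≤ 1, which is impossible since 7 > 1. No point satisfies all constraints.

Infeasible — the constraint set is empty.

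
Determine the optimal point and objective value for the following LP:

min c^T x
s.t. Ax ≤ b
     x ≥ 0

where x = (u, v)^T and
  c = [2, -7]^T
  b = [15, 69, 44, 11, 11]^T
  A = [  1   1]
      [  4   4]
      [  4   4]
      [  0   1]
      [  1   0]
Each vertex is the intersection of two constraint boundaries that also satisfies all remaining constraints:
  u = 0 and v = 0 → (0, 0)
  4u + 4v = 44 and u = 11 → (11, 0)
  4u + 4v = 44 and v = 11 → (0, 11)

Evaluating z = 2u - 7v at each vertex:
  (0, 0): z = 0
  (11, 0): z = 22
  (0, 11): z = -77

The minimum is at (0, 11) with z = -77.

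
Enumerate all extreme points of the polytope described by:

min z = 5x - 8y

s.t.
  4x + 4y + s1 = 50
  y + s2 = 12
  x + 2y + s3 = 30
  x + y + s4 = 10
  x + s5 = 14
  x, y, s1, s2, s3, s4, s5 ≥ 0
Each vertex is the intersection of two constraint boundaries that also satisfies all remaining constraints:
  x = 0 and y = 0 → (0, 0)
  x + y = 10 and y = 0 → (10, 0)
  x + y = 10 and x = 0 → (0, 10)

Vertices: (0, 0), (10, 0), (0, 10)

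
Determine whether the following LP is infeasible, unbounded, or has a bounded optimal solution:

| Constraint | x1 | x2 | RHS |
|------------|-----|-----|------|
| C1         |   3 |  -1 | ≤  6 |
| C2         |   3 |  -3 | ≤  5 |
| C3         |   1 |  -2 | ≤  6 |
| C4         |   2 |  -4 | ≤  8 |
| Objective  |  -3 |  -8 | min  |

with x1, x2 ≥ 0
Feasible point: (0, 0) satisfies every constraint, so the LP is feasible.
Direction d = (0, 1): for each constraint row a, a·d ≤ 0 —
  (3)(0) + (-1)(1) = -1 ≤ 0
  (3)(0) + (-3)(1) = -3 ≤ 0
  (1)(0) + (-2)(1) = -2 ≤ 0
  (2)(0) + (-4)(1) = -4 ≤ 0
and d ≥ 0, so (0, 0) + t·d stays feasible for every t ≥ 0. Along this ray z = -3x1 - 8x2 changes by -8 per unit t, so z → −∞.

Unbounded: there is a feasible ray along which z → −∞.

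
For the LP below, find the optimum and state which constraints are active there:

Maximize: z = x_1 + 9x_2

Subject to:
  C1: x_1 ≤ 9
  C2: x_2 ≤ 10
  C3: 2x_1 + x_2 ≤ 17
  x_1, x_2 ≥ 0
Optimal: x_1 = 3.5, x_2 = 10
Slack at optimum:
  C1: slack = 5.5
  C2: slack = 0 (binding)
  C3: slack = 0 (binding)
  x_1 ≥ 0: x_1 = 3.5
  x_2 ≥ 0: x_2 = 10
Binding constraints: C2, C3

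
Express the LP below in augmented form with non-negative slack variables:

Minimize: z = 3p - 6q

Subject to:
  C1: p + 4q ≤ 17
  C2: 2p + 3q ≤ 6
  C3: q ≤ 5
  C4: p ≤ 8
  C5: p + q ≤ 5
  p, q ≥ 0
min z = 3p - 6q

s.t.
  p + 4q + s1 = 17
  2p + 3q + s2 = 6
  q + s3 = 5
  p + s4 = 8
  p + q + s5 = 5
  p, q, s1, s2, s3, s4, s5 ≥ 0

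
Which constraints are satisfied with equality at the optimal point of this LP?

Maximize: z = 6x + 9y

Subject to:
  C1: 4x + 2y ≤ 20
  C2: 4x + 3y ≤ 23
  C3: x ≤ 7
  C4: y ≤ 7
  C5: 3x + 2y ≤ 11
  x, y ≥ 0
Optimal: x = 0, y = 5.5
Binding: C5, x ≥ 0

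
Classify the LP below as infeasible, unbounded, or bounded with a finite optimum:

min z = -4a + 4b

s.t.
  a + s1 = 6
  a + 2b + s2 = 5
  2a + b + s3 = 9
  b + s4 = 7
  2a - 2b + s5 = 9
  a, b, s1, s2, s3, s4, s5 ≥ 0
The point (4.5, 0) satisfies every constraint, so the LP is feasible; the constraints give a ≤ 6 and b ≤ 7, which with a, b ≥ 0 keep the feasible region inside a bounded box. A feasible, bounded LP attains a finite optimum at a vertex.

The LP has an optimal solution: (4.5, 0) with z = -18.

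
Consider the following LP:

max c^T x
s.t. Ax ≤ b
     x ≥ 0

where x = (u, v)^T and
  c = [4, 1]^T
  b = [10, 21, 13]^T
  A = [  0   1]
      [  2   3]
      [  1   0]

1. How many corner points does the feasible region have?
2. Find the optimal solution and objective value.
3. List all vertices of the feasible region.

1. 3
2. u = 10.5, v = 0, z = 42
3. (0, 0), (10.5, 0), (0, 7)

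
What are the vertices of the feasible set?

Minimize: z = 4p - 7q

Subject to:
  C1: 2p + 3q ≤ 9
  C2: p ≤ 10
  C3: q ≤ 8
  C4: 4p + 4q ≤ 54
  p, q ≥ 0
Each vertex is the intersection of two constraint boundaries that also satisfies all remaining constraints:
  p = 0 and q = 0 → (0, 0)
  2p + 3q = 9 and q = 0 → (4.5, 0)
  2p + 3q = 9 and p = 0 → (0, 3)

Vertices: (0, 0), (4.5, 0), (0, 3)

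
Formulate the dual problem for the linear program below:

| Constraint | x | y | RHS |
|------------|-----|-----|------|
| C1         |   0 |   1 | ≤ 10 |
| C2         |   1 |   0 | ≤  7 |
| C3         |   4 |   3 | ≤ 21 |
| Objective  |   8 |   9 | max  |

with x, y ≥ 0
Minimize: z = 10y1 + 7y2 + 21y3

Subject to:
  C1: -y2 - 4y3 ≤ -8
  C2: -y1 - 3y3 ≤ -9
  y1, y2, y3 ≥ 0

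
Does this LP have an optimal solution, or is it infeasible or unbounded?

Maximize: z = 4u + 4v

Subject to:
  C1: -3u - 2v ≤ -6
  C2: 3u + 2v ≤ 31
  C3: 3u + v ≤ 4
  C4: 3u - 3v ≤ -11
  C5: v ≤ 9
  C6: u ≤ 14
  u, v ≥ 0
The point (0, 4) satisfies every constraint, so the LP is feasible; the constraints give u ≤ 14 and v ≤ 9, which with u, v ≥ 0 keep the feasible region inside a bounded box. A feasible, bounded LP attains a finite optimum at a vertex.

Evaluating z = 4u + 4v at each vertex:
  (0, 3.667): z = 14.67
  (0.08333, 3.75): z = 15.33
  (0, 4): z = 16

Feasible with finite optimum z* = 16 at (0, 4).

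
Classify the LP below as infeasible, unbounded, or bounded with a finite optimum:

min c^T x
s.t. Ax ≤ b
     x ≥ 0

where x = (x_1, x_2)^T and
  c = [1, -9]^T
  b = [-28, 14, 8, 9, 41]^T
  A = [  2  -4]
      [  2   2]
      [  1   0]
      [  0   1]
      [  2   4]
The point (0, 7) satisfies every constraint, so the LP is feasible; the constraints give x_1 ≤ 8 and x_2 ≤ 9, which with x_1, x_2 ≥ 0 keep the feasible region inside a bounded box. A feasible, bounded LP attains a finite optimum at a vertex.

Evaluating z = x_1 - 9x_2 at each vertex:
  (0, 7): z = -63

The LP has an optimal solution: (0, 7) with z = -63.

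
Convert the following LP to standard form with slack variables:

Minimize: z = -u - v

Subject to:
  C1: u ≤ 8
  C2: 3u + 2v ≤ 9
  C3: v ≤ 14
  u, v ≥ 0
min z = -u - v

s.t.
  u + s1 = 8
  3u + 2v + s2 = 9
  v + s3 = 14
  u, v, s1, s2, s3 ≥ 0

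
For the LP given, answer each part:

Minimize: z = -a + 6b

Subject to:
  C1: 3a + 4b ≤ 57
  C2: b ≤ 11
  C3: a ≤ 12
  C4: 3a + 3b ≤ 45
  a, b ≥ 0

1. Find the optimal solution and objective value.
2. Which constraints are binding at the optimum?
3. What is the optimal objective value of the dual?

1. a = 12, b = 0, z = -12
2. C3, b ≥ 0
3. -12 (by strong duality, equal to the primal optimum)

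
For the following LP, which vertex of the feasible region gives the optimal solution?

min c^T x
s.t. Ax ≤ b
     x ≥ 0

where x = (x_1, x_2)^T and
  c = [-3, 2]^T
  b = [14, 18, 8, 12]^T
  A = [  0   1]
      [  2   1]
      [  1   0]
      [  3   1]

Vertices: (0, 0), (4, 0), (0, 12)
Evaluating z = -3x_1 + 2x_2 at each vertex:
  (0, 0): z = 0
  (4, 0): z = -12
  (0, 12): z = 24

The smallest value is z = -12, attained at (4, 0).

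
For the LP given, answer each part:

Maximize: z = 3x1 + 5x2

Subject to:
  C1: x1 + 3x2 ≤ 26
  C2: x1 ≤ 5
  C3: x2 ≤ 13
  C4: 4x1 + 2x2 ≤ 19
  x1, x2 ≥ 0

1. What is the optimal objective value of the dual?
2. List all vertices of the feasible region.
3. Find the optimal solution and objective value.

1. 44 (by strong duality, equal to the primal optimum)
2. (0, 0), (4.75, 0), (0.5, 8.5), (0, 8.667)
3. x1 = 0.5, x2 = 8.5, z = 44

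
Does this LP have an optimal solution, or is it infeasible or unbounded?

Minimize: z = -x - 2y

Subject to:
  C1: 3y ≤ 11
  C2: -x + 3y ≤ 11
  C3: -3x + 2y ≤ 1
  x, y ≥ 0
Feasible point: (0, 0) satisfies every constraint, so the LP is feasible.
Direction d = (1, 0): for each constraint row a, a·d ≤ 0 —
  (0)(1) + (3)(0) = 0 ≤ 0
  (-1)(1) + (3)(0) = -1 ≤ 0
  (-3)(1) + (2)(0) = -3 ≤ 0
and d ≥ 0, so (0, 0) + t·d stays feasible for every t ≥ 0. Along this ray z = -x - 2y changes by -1 per unit t, so z → −∞.

Unbounded: there is a feasible ray along which z → −∞.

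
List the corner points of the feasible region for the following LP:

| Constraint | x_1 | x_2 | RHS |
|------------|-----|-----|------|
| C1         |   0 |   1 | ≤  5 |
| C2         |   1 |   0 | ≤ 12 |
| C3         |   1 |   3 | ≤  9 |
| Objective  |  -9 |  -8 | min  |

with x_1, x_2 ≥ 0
Each vertex is the intersection of two constraint boundaries that also satisfies all remaining constraints:
  x_1 = 0 and x_2 = 0 → (0, 0)
  x_1 + 3x_2 = 9 and x_2 = 0 → (9, 0)
  x_1 + 3x_2 = 9 and x_1 = 0 → (0, 3)

Vertices: (0, 0), (9, 0), (0, 3)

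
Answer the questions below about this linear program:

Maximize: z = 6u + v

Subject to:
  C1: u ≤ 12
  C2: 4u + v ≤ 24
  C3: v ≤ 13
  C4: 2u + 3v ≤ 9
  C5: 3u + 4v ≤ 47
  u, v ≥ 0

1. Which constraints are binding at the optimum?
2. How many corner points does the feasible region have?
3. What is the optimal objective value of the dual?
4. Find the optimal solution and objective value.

1. C4, v ≥ 0
2. 3
3. 27 (by strong duality, equal to the primal optimum)
4. u = 4.5, v = 0, z = 27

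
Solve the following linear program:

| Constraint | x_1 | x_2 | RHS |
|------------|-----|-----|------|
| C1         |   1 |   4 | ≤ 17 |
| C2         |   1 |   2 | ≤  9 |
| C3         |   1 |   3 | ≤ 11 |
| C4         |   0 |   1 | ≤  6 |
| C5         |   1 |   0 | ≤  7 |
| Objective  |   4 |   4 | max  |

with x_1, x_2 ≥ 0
x_1 = 7, x_2 = 1, z = 32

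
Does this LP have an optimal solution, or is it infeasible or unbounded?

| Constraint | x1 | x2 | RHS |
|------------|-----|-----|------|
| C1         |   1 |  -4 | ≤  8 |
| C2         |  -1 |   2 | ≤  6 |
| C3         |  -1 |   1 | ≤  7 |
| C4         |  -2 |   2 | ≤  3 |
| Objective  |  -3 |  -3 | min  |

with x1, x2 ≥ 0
Feasible point: (0, 0) satisfies every constraint, so the LP is feasible.
Direction d = (4, 1): for each constraint row a, a·d ≤ 0 —
  (1)(4) + (-4)(1) = 0 ≤ 0
  (-1)(4) + (2)(1) = -2 ≤ 0
  (-1)(4) + (1)(1) = -3 ≤ 0
  (-2)(4) + (2)(1) = -6 ≤ 0
and d ≥ 0, so (0, 0) + t·d stays feasible for every t ≥ 0. Along this ray z = -3x1 - 3x2 changes by -15 per unit t, so z → −∞.

Unbounded: there is a feasible ray along which z → −∞.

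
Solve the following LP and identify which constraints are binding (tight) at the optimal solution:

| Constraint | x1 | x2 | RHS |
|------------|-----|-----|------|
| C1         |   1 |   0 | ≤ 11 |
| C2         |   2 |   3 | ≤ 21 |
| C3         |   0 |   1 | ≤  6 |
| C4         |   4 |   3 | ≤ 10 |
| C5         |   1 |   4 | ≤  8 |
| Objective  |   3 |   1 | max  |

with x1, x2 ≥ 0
Optimal: x1 = 2.5, x2 = 0
Slack at optimum:
  C1: slack = 8.5
  C2: slack = 16
  C3: slack = 6
  C4: slack = 0 (binding)
  C5: slack = 5.5
  x1 ≥ 0: x1 = 2.5
  x2 ≥ 0: x2 = 0 (binding)
Binding constraints: C4, x2 ≥ 0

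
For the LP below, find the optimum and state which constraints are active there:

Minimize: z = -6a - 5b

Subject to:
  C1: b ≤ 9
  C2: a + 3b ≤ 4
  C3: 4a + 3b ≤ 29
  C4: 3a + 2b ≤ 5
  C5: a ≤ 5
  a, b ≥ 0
Optimal: a = 1, b = 1
Slack at optimum:
  C1: slack = 8
  C2: slack = 0 (binding)
  C3: slack = 22
  C4: slack = 0 (binding)
  C5: slack = 4
  a ≥ 0: a = 1
  b ≥ 0: b = 1
Binding constraints: C2, C4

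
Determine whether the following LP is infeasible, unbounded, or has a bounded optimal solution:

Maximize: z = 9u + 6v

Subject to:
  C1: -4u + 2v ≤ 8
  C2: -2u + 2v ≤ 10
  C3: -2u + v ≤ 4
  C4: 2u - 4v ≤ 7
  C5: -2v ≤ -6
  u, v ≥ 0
Feasible point: (0, 3) satisfies every constraint, so the LP is feasible.
Direction d = (1, 1): for each constraint row a, a·d ≤ 0 —
  (-4)(1) + (2)(1) = -2 ≤ 0
  (-2)(1) + (2)(1) = 0 ≤ 0
  (-2)(1) + (1)(1) = -1 ≤ 0
  (2)(1) + (-4)(1) = -2 ≤ 0
  (0)(1) + (-2)(1) = -2 ≤ 0
and d ≥ 0, so (0, 3) + t·d stays feasible for every t ≥ 0. Along this ray z = 9u + 6v changes by 15 per unit t, so z → +∞.

Unbounded: there is a feasible ray along which z → +∞.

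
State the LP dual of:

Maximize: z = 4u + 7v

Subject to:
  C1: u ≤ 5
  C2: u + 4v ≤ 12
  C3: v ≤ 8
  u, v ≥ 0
Minimize: z = 5y1 + 12y2 + 8y3

Subject to:
  C1: -y1 - y2 ≤ -4
  C2: -4y2 - y3 ≤ -7
  y1, y2, y3 ≥ 0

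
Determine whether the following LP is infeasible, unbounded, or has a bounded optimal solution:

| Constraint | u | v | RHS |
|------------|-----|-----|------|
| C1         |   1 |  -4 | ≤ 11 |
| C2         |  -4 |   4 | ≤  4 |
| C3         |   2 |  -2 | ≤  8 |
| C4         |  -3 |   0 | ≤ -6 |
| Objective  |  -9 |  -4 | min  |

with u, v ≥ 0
Feasible point: (2, 0) satisfies every constraint, so the LP is feasible.
Direction d = (1, 1): for each constraint row a, a·d ≤ 0 —
  (1)(1) + (-4)(1) = -3 ≤ 0
  (-4)(1) + (4)(1) = 0 ≤ 0
  (2)(1) + (-2)(1) = 0 ≤ 0
  (-3)(1) + (0)(1) = -3 ≤ 0
and d ≥ 0, so (2, 0) + t·d stays feasible for every t ≥ 0. Along this ray z = -9u - 4v changes by -13 per unit t, so z → −∞.

The LP is unbounded; z can be made arbitrarily small.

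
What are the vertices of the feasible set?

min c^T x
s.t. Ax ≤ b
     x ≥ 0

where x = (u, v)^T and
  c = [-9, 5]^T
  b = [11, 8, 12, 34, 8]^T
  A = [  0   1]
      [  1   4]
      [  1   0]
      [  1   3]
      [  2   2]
Each vertex is the intersection of two constraint boundaries that also satisfies all remaining constraints:
  u = 0 and v = 0 → (0, 0)
  2u + 2v = 8 and v = 0 → (4, 0)
  u + 4v = 8 and 2u + 2v = 8 → (2.667, 1.333)
  u + 4v = 8 and u = 0 → (0, 2)

Vertices: (0, 0), (4, 0), (2.667, 1.333), (0, 2)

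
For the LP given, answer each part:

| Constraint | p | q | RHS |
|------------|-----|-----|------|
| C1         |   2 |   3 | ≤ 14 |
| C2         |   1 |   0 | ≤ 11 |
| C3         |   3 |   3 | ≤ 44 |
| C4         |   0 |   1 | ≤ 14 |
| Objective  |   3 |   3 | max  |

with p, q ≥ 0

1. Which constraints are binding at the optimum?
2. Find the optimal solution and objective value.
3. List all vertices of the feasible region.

1. C1, q ≥ 0
2. p = 7, q = 0, z = 21
3. (0, 0), (7, 0), (0, 4.667)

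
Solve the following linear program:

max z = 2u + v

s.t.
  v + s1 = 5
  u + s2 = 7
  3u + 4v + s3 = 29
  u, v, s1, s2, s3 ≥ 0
u = 7, v = 2, z = 16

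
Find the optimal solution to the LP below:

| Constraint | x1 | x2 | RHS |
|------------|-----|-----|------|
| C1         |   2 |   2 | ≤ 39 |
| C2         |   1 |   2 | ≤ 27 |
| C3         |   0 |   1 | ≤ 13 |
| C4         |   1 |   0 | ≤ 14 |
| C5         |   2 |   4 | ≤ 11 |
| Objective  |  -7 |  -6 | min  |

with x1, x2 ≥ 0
x1 = 5.5, x2 = 0, z = -38.5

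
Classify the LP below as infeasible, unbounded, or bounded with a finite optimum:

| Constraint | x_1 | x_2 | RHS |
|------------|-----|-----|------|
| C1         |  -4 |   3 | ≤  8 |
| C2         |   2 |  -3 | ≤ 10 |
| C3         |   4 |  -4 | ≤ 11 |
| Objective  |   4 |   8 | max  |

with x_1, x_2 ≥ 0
Feasible point: (0, 0) satisfies every constraint, so the LP is feasible.
Direction d = (1, 1): for each constraint row a, a·d ≤ 0 —
  (-4)(1) + (3)(1) = -1 ≤ 0
  (2)(1) + (-3)(1) = -1 ≤ 0
  (4)(1) + (-4)(1) = 0 ≤ 0
and d ≥ 0, so (0, 0) + t·d stays feasible for every t ≥ 0. Along this ray z = 4x_1 + 8x_2 changes by 12 per unit t, so z → +∞.

Unbounded — the objective can increase without bound over the feasible region.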